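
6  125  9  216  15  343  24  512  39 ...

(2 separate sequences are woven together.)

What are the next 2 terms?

Taking every 2nd term gives 2 separate tracks.
Track A is 6, 9, 15, 24, 39, which is a Fibonacci-like recurrence a_n = a_{n-1} + a_{n-2}.
Track B is 125, 216, 343, 512, which is the cubes 5³, 6³, 7³, ….
Term 10 comes from track B (its 5th entry): 729.
The 11th slot belongs to track A; its 6th term is 63.

729, 63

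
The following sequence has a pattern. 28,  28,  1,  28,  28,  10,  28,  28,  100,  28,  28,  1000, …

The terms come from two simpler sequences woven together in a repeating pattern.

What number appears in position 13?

Reading positions in blocks of 3 reveals the pattern AAB — 2 tracks woven together.
Subsequence A is 28, 28, 28, 28, 28, 28, 28, 28, which is always 28.
Subsequence B is 1, 10, 100, 1000, which is multiplying by 10 each time.
Position 13 → subsequence A, term 9 = 28.

28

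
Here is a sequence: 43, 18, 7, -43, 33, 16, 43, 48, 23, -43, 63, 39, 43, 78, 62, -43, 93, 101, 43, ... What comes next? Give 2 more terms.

108, 163

Split by position mod 3: positions 1, 4, 7, … form one track, and each other residue class forms its own.
Track A: 43, -43, 43, -43, 43, -43, 43. The oscillation 43·(−1)^(n+1).
Track B: 18, 33, 48, 63, 78, 93. Linear: a_n = 3 + 15·n.
Track C: 7, 16, 23, 39, 62, 101. Fibonacci-style (each term is the sum of the two before it).
Term 20 comes from track B (its 7th entry): 108.
Term 21 comes from track C (its 7th entry): 163.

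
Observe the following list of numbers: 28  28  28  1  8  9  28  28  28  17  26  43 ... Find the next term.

28

Positions follow the repeating pattern AAABBB; grouping by letter gives 2 tracks.
Subsequence A: 28, 28, 28, 28, 28, 28 (the constant sequence 28).
Subsequence B: 1, 8, 9, 17, 26, 43 (a Fibonacci-like recurrence a_n = a_{n-1} + a_{n-2}).
Position 13 falls in subsequence A as its term 7, giving 28.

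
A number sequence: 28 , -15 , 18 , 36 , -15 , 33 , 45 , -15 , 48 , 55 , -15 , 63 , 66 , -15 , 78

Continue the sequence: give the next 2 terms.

78, -15

Read the sequence 3 terms at a time; column i is its own pattern.
Track A: 28, 36, 45, 55, 66 (triangular numbers starting at T_7).
Track B: -15, -15, -15, -15, -15 (always -15).
Track C: 18, 33, 48, 63, 78 (adding 15 each time).
Term 16 comes from track A (its 6th entry): 78.
Term 17 comes from track B (its 6th entry): -15.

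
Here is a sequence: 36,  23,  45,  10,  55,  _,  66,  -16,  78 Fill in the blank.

-3

Positions 1, 3, 5, … form one subsequence and positions 2, 4, 6, … form another.
Track A: 36, 45, 55, 66, 78 (triangular numbers starting at T_8).
Track B: 23, 10, ?, -16 (arithmetic with common difference −13).
So the missing entry in track B is -3.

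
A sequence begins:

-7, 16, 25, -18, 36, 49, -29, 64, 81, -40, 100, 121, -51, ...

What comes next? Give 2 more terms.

The slot pattern repeats as ABB (period 3), so there are 2 interleaved tracks.
Stream A is -7, -18, -29, -40, -51, which is arithmetic, step −11.
Stream B is 16, 25, 36, 49, 64, 81, 100, 121, which is the squares 4², 5², 6², ….
Position 14 falls in stream B as its term 9, giving 144.
The 15th slot belongs to stream B; its 10th term is 169.

144, 169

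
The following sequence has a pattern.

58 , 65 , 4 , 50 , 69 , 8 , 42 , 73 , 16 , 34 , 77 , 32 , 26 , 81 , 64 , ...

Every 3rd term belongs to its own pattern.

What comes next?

18

The terms cycle through 3 interleaved subsequences.
Subsequence A is 58, 50, 42, 34, 26, which is arithmetic, step −8.
Subsequence B is 65, 69, 73, 77, 81, which is arithmetic with common difference +4.
Subsequence C is 4, 8, 16, 32, 64, which is successive powers of 2.
The 16th slot belongs to subsequence A; its 6th term is 18.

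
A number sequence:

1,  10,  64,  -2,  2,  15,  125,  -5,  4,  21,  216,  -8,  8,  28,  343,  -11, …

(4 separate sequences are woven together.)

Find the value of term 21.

32

Split by position mod 4 into 4 tracks.
Stream A = 1, 2, 4, 8: powers 2^0, 2^1, 2^2, ….
Stream B = 10, 15, 21, 28: the triangular numbers T_4, T_5, ….
Stream C = 64, 125, 216, 343: consecutive cubes n³ from n = 4.
Stream D = -2, -5, -8, -11: arithmetic, step −3.
Position 21 falls in stream A as its term 6, giving 32.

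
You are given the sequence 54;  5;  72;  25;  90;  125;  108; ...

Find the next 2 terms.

Taking every 2nd term gives 2 separate tracks.
Subsequence A: 54, 72, 90, 108 — linear: a_n = 36 + 18·n.
Subsequence B: 5, 25, 125 — successive powers of 5.
Position 8 → subsequence B, term 4 = 625.
The 9th slot belongs to subsequence A; its 5th term is 126.

625, 126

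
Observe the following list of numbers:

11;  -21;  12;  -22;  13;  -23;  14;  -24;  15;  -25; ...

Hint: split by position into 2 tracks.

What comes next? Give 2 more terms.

16, -26

Split by position mod 2 into 2 tracks.
Stream A: 11, 12, 13, 14, 15 — adding 1 each time.
Stream B: -21, -22, -23, -24, -25 — linear: a_n = -20 − n.
The 11th slot belongs to stream A; its 6th term is 16.
Position 12 → stream B, term 6 = -26.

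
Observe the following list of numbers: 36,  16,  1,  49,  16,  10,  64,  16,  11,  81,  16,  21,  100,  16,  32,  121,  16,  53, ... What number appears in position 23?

16

Read the sequence 3 terms at a time; column i is its own pattern.
Subsequence A: 36, 49, 64, 81, 100, 121. Consecutive squares n² from n = 6.
Subsequence B: 16, 16, 16, 16, 16, 16. Constant 16.
Subsequence C: 1, 10, 11, 21, 32, 53. Each term equals the sum of the previous two.
The 23rd slot belongs to subsequence B; its 8th term is 16.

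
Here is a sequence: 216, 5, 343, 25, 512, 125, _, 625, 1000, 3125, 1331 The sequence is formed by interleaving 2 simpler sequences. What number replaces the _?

Positions 1, 3, 5, … form one subsequence and positions 2, 4, 6, … form another.
Stream A: 216, 343, 512, ?, 1000, 1331 (perfect cubes starting at 6³).
Stream B: 5, 25, 125, 625, 3125 (powers of 5).
Stream A's pattern makes the blank 729.

729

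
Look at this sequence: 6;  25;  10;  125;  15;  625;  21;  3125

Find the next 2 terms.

Taking every 2nd term gives 2 separate tracks.
Subsequence A is 6, 10, 15, 21, which is triangular numbers starting at T_3.
Subsequence B is 25, 125, 625, 3125, which is successive powers of 5.
Position 9 → subsequence A, term 5 = 28.
Position 10 falls in subsequence B as its term 5, giving 15625.

28, 15625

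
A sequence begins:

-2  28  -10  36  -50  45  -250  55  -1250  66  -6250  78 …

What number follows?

-31250

Positions 1, 3, 5, … form one subsequence and positions 2, 4, 6, … form another.
Track A: -2, -10, -50, -250, -1250, -6250 (geometric, ×5 each step).
Track B: 28, 36, 45, 55, 66, 78 (triangular numbers starting at T_7).
Position 13 falls in track A as its term 7, giving -31250.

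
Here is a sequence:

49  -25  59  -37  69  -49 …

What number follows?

The terms cycle through 2 interleaved subsequences.
Track A: 49, 59, 69 (linear: a_n = 39 + 10·n).
Track B: -25, -37, -49 (arithmetic with common difference −12).
The 7th slot belongs to track A; its 4th term is 79.

79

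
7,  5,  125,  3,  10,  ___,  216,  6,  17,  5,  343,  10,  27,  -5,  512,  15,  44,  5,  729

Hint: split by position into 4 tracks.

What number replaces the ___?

-5

Split by position mod 4 into 4 tracks.
Track A is 7, 10, 17, 27, 44, which is each term equals the sum of the previous two.
Track B is 5, ?, 5, -5, 5, which is oscillating between 5 and -5.
Track C is 125, 216, 343, 512, 729, which is consecutive cubes n³ from n = 5.
Track D is 3, 6, 10, 15, which is the triangular numbers T_2, T_3, ….
The gap is track B's term 2; the rule gives -5.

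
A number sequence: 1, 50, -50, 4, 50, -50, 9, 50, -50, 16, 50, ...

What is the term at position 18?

-50

Reading positions in blocks of 3 reveals the pattern ABB — 2 tracks woven together.
Stream A: 1, 4, 9, 16 — perfect squares starting at 1².
Stream B: 50, -50, 50, -50, 50, -50, 50 — alternating ±50.
Position 18 falls in stream B as its term 12, giving -50.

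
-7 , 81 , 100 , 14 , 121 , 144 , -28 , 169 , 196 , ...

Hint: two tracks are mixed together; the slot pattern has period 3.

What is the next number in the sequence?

The slot pattern repeats as ABB (period 3), so there are 2 interleaved tracks.
Stream A is -7, 14, -28, which is multiplying by -2 each time.
Stream B is 81, 100, 121, 144, 169, 196, which is the squares 9², 10², 11², ….
The 10th slot belongs to stream A; its 4th term is 56.

56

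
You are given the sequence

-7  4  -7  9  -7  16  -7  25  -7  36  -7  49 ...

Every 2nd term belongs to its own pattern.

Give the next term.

-7

Odd-indexed and even-indexed terms follow separate rules.
Stream A: -7, -7, -7, -7, -7, -7. The constant sequence -7.
Stream B: 4, 9, 16, 25, 36, 49. Consecutive squares n² from n = 2.
Position 13 falls in stream A as its term 7, giving -7.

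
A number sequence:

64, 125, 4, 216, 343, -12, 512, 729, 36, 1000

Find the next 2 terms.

Reading positions in blocks of 3 reveals the pattern AAB — 2 tracks woven together.
Track A: 64, 125, 216, 343, 512, 729, 1000. Perfect cubes starting at 4³.
Track B: 4, -12, 36. A geometric progression (common ratio -3).
Position 11 → track A, term 8 = 1331.
Position 12 → track B, term 4 = -108.

1331, -108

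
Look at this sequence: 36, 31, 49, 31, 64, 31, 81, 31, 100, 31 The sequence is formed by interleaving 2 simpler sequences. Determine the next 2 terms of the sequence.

Split by position mod 2 into 2 tracks.
Stream A is 36, 49, 64, 81, 100, which is perfect squares starting at 6².
Stream B is 31, 31, 31, 31, 31, which is constant 31.
Position 11 falls in stream A as its term 6, giving 121.
Position 12 falls in stream B as its term 6, giving 31.

121, 31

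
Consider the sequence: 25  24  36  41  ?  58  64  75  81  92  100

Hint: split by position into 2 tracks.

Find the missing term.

Split by position mod 2 into 2 tracks.
Stream A: 25, 36, ?, 64, 81, 100 — the squares 5², 6², 7², ….
Stream B: 24, 41, 58, 75, 92 — linear: a_n = 7 + 17·n.
So the missing entry in stream A is 49.

49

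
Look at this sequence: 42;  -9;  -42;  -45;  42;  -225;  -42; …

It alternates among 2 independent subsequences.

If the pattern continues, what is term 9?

42

Taking every 2nd term gives 2 separate tracks.
Stream A: 42, -42, 42, -42. Alternating ±42.
Stream B: -9, -45, -225. Geometric, ×5 each step.
Position 9 falls in stream A as its term 5, giving 42.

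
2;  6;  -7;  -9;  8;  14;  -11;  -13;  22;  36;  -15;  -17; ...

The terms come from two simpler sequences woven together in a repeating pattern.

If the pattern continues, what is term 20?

Positions follow the repeating pattern AABB; grouping by letter gives 2 tracks.
Track A: 2, 6, 8, 14, 22, 36 (a Fibonacci-like recurrence a_n = a_{n-1} + a_{n-2}).
Track B: -7, -9, -11, -13, -15, -17 (arithmetic, step −2).
Term 20 comes from track B (its 10th entry): -25.

-25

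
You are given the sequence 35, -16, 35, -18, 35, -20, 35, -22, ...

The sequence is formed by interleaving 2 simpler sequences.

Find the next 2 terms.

35, -24

The terms cycle through 2 interleaved subsequences.
Track A: 35, 35, 35, 35 — always 35.
Track B: -16, -18, -20, -22 — arithmetic with common difference −2.
Position 9 → track A, term 5 = 35.
Term 10 comes from track B (its 5th entry): -24.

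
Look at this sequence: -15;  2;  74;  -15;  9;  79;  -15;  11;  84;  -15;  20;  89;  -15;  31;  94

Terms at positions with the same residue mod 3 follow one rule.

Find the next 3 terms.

-15, 51, 99

Taking every 3rd term gives 3 separate tracks.
Track A: -15, -15, -15, -15, -15. Constant -15.
Track B: 2, 9, 11, 20, 31. Fibonacci-style (each term is the sum of the two before it).
Track C: 74, 79, 84, 89, 94. Arithmetic with common difference +5.
The 16th slot belongs to track A; its 6th term is -15.
The 17th slot belongs to track B; its 6th term is 51.
Term 18 comes from track C (its 6th entry): 99.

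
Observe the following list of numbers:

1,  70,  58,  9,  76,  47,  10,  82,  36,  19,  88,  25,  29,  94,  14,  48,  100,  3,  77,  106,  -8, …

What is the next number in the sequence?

Taking every 3rd term gives 3 separate tracks.
Stream A: 1, 9, 10, 19, 29, 48, 77. A Fibonacci-like recurrence a_n = a_{n-1} + a_{n-2}.
Stream B: 70, 76, 82, 88, 94, 100, 106. Adding 6 each time.
Stream C: 58, 47, 36, 25, 14, 3, -8. Arithmetic, step −11.
Position 22 → stream A, term 8 = 125.

125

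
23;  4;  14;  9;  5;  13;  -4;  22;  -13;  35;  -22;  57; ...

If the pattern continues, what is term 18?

241

Odd-indexed and even-indexed terms follow separate rules.
Subsequence A: 23, 14, 5, -4, -13, -22. Arithmetic with common difference −9.
Subsequence B: 4, 9, 13, 22, 35, 57. A Fibonacci-like recurrence a_n = a_{n-1} + a_{n-2}.
Term 18 comes from subsequence B (its 9th entry): 241.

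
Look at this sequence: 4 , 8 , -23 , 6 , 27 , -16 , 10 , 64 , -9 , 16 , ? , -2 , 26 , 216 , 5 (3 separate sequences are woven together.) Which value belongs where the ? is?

Split by position mod 3 into 3 tracks.
Track A: 4, 6, 10, 16, 26 (a Fibonacci-like recurrence a_n = a_{n-1} + a_{n-2}).
Track B: 8, 27, 64, ?, 216 (perfect cubes starting at 2³).
Track C: -23, -16, -9, -2, 5 (linear: a_n = -30 + 7·n).
Track B's pattern makes the blank 125.

125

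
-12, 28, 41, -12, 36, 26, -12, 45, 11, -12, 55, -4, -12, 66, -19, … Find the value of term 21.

-49

Split by position mod 3 into 3 tracks.
Subsequence A: -12, -12, -12, -12, -12. Constant -12.
Subsequence B: 28, 36, 45, 55, 66. Triangular numbers n(n+1)/2 for n = 7, 8, ….
Subsequence C: 41, 26, 11, -4, -19. Linear: a_n = 56 − 15·n.
Position 21 falls in subsequence C as its term 7, giving -49.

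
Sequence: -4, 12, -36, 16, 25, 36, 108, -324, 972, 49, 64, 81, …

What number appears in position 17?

Positions follow the repeating pattern AAABBB; grouping by letter gives 2 tracks.
Subsequence A: -4, 12, -36, 108, -324, 972. Geometric, ×-3 each step.
Subsequence B: 16, 25, 36, 49, 64, 81. Perfect squares starting at 4².
Position 17 falls in subsequence B as its term 8, giving 121.

121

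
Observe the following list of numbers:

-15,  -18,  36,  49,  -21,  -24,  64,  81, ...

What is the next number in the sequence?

-27

The slot pattern repeats as AABB (period 4), so there are 2 interleaved tracks.
Subsequence A = -15, -18, -21, -24: subtracting 3 each time.
Subsequence B = 36, 49, 64, 81: perfect squares starting at 6².
Position 9 falls in subsequence A as its term 5, giving -27.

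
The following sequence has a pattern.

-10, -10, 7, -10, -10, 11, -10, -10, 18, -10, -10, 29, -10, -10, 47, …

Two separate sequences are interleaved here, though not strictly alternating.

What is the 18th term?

Reading positions in blocks of 3 reveals the pattern AAB — 2 tracks woven together.
Track A is -10, -10, -10, -10, -10, -10, -10, -10, -10, -10, which is always -10.
Track B is 7, 11, 18, 29, 47, which is Fibonacci-style (each term is the sum of the two before it).
Position 18 falls in track B as its term 6, giving 76.

76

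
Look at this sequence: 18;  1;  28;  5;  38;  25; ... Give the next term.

Odd-indexed and even-indexed terms follow separate rules.
Track A = 18, 28, 38: adding 10 each time.
Track B = 1, 5, 25: geometric with ratio 5.
Position 7 → track A, term 4 = 48.

48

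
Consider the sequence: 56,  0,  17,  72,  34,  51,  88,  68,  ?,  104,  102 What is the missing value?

85

Positions follow the repeating pattern ABB; grouping by letter gives 2 tracks.
Stream A: 56, 72, 88, 104. Linear: a_n = 40 + 16·n.
Stream B: 0, 17, 34, 51, 68, ?, 102. Linear: a_n = -17 + 17·n.
So the missing entry in stream B is 85.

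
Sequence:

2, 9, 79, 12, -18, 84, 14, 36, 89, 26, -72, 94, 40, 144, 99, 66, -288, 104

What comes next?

Read the sequence 3 terms at a time; column i is its own pattern.
Stream A: 2, 12, 14, 26, 40, 66 — each term equals the sum of the previous two.
Stream B: 9, -18, 36, -72, 144, -288 — geometric, ×-2 each step.
Stream C: 79, 84, 89, 94, 99, 104 — linear: a_n = 74 + 5·n.
The 19th slot belongs to stream A; its 7th term is 106.

106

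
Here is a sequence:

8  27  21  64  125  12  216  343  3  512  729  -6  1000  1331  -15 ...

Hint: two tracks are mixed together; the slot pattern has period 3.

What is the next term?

1728

The slot pattern repeats as AAB (period 3), so there are 2 interleaved tracks.
Subsequence A: 8, 27, 64, 125, 216, 343, 512, 729, 1000, 1331 (the cubes 2³, 3³, 4³, …).
Subsequence B: 21, 12, 3, -6, -15 (linear: a_n = 30 − 9·n).
The 16th slot belongs to subsequence A; its 11th term is 1728.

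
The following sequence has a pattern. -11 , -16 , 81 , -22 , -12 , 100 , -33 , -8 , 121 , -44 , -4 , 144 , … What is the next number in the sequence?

-55

The terms cycle through 3 interleaved subsequences.
Track A: -11, -22, -33, -44. Subtracting 11 each time.
Track B: -16, -12, -8, -4. Arithmetic with common difference +4.
Track C: 81, 100, 121, 144. Consecutive squares n² from n = 9.
The 13th slot belongs to track A; its 5th term is -55.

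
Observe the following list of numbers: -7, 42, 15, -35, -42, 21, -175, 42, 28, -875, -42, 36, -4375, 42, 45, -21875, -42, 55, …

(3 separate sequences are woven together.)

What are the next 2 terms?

-109375, 42

Taking every 3rd term gives 3 separate tracks.
Subsequence A: -7, -35, -175, -875, -4375, -21875 — a geometric progression (common ratio 5).
Subsequence B: 42, -42, 42, -42, 42, -42 — alternating ±42.
Subsequence C: 15, 21, 28, 36, 45, 55 — triangular numbers n(n+1)/2 for n = 5, 6, ….
The 19th slot belongs to subsequence A; its 7th term is -109375.
Position 20 → subsequence B, term 7 = 42.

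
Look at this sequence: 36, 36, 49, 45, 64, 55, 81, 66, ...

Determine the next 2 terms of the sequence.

Odd-indexed and even-indexed terms follow separate rules.
Stream A: 36, 49, 64, 81. The squares 6², 7², 8², ….
Stream B: 36, 45, 55, 66. Triangular numbers n(n+1)/2 for n = 8, 9, ….
Position 9 falls in stream A as its term 5, giving 100.
Position 10 falls in stream B as its term 5, giving 78.

100, 78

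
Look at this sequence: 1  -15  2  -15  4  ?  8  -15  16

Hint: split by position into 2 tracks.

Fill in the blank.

The terms cycle through 2 interleaved subsequences.
Stream A is 1, 2, 4, 8, 16, which is successive powers of 2.
Stream B is -15, -15, ?, -15, which is constant -15.
So the missing entry in stream B is -15.

-15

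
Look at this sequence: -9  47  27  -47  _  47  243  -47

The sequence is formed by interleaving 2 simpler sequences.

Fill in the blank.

Odd-indexed and even-indexed terms follow separate rules.
Track A: -9, 27, ?, 243. A geometric progression (common ratio -3).
Track B: 47, -47, 47, -47. The oscillation 47·(−1)^(n+1).
Filling track A at index 3 by its rule yields -81.

-81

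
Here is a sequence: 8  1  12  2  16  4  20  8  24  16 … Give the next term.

28

Positions 1, 3, 5, … form one subsequence and positions 2, 4, 6, … form another.
Track A: 8, 12, 16, 20, 24 (arithmetic, step +4).
Track B: 1, 2, 4, 8, 16 (powers 2^0, 2^1, 2^2, …).
Term 11 comes from track A (its 6th entry): 28.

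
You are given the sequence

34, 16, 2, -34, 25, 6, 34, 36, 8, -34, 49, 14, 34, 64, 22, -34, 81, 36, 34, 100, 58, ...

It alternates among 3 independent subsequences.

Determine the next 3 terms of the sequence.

Split by position mod 3: positions 1, 4, 7, … form one track, and each other residue class forms its own.
Stream A: 34, -34, 34, -34, 34, -34, 34 — the oscillation 34·(−1)^(n+1).
Stream B: 16, 25, 36, 49, 64, 81, 100 — perfect squares starting at 4².
Stream C: 2, 6, 8, 14, 22, 36, 58 — Fibonacci-style (each term is the sum of the two before it).
Position 22 falls in stream A as its term 8, giving -34.
Position 23 falls in stream B as its term 8, giving 121.
Position 24 falls in stream C as its term 8, giving 94.

-34, 121, 94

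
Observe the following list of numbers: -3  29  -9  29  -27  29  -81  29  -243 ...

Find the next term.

29

Odd-indexed and even-indexed terms follow separate rules.
Subsequence A is -3, -9, -27, -81, -243, which is geometric with ratio 3.
Subsequence B is 29, 29, 29, 29, which is constant 29.
Term 10 comes from subsequence B (its 5th entry): 29.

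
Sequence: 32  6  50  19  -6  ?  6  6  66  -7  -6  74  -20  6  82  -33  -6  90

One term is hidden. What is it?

Read the sequence 3 terms at a time; column i is its own pattern.
Stream A: 32, 19, 6, -7, -20, -33 — subtracting 13 each time.
Stream B: 6, -6, 6, -6, 6, -6 — oscillating between 6 and -6.
Stream C: 50, ?, 66, 74, 82, 90 — arithmetic with common difference +8.
The gap is stream C's term 2; the rule gives 58.

58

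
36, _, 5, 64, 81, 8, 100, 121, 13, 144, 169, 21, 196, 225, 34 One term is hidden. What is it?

Reading positions in blocks of 3 reveals the pattern AAB — 2 tracks woven together.
Track A: 36, ?, 64, 81, 100, 121, 144, 169, 196, 225. Consecutive squares n² from n = 6.
Track B: 5, 8, 13, 21, 34. Each term equals the sum of the previous two.
Track A's pattern makes the blank 49.

49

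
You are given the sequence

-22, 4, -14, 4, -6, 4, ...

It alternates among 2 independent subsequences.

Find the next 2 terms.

2, 4

Taking every 2nd term gives 2 separate tracks.
Track A: -22, -14, -6. Arithmetic, step +8.
Track B: 4, 4, 4. The constant sequence 4.
Position 7 falls in track A as its term 4, giving 2.
Position 8 falls in track B as its term 4, giving 4.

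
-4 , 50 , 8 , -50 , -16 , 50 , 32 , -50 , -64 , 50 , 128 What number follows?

The terms cycle through 2 interleaved subsequences.
Track A is -4, 8, -16, 32, -64, 128, which is geometric with ratio -2.
Track B is 50, -50, 50, -50, 50, which is alternating ±50.
The 12th slot belongs to track B; its 6th term is -50.

-50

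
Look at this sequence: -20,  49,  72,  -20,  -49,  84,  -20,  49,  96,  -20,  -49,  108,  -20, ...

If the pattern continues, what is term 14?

49

Split by position mod 3: positions 1, 4, 7, … form one track, and each other residue class forms its own.
Track A = -20, -20, -20, -20, -20: always -20.
Track B = 49, -49, 49, -49: the oscillation 49·(−1)^(n+1).
Track C = 72, 84, 96, 108: adding 12 each time.
The 14th slot belongs to track B; its 5th term is 49.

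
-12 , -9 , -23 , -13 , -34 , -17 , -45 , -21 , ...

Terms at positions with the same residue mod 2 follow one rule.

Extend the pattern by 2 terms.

-56, -25

The terms cycle through 2 interleaved subsequences.
Stream A: -12, -23, -34, -45. Arithmetic, step −11.
Stream B: -9, -13, -17, -21. Linear: a_n = -5 − 4·n.
Position 9 → stream A, term 5 = -56.
The 10th slot belongs to stream B; its 5th term is -25.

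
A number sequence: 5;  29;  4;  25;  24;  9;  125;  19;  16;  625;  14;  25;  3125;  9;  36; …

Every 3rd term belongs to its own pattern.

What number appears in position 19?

78125

Split by position mod 3: positions 1, 4, 7, … form one track, and each other residue class forms its own.
Track A = 5, 25, 125, 625, 3125: powers 5^1, 5^2, 5^3, ….
Track B = 29, 24, 19, 14, 9: arithmetic with common difference −5.
Track C = 4, 9, 16, 25, 36: the squares 2², 3², 4², ….
Position 19 → track A, term 7 = 78125.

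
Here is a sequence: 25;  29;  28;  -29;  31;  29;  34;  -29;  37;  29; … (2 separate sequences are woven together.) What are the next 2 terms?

40, -29

Taking every 2nd term gives 2 separate tracks.
Subsequence A: 25, 28, 31, 34, 37 (arithmetic with common difference +3).
Subsequence B: 29, -29, 29, -29, 29 (oscillating between 29 and -29).
Term 11 comes from subsequence A (its 6th entry): 40.
Position 12 → subsequence B, term 6 = -29.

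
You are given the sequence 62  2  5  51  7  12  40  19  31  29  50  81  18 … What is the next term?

Positions follow the repeating pattern ABB; grouping by letter gives 2 tracks.
Track A = 62, 51, 40, 29, 18: arithmetic, step −11.
Track B = 2, 5, 7, 12, 19, 31, 50, 81: a Fibonacci-like recurrence a_n = a_{n-1} + a_{n-2}.
Position 14 → track B, term 9 = 131.

131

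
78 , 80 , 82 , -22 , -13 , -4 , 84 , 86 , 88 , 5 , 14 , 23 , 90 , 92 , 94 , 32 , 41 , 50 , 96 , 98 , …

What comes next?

Reading positions in blocks of 6 reveals the pattern AAABBB — 2 tracks woven together.
Track A: 78, 80, 82, 84, 86, 88, 90, 92, 94, 96, 98. Arithmetic with common difference +2.
Track B: -22, -13, -4, 5, 14, 23, 32, 41, 50. Arithmetic, step +9.
Term 21 comes from track A (its 12th entry): 100.

100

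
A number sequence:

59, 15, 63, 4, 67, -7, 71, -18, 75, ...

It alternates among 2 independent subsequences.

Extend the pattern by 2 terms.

Taking every 2nd term gives 2 separate tracks.
Track A: 59, 63, 67, 71, 75 (adding 4 each time).
Track B: 15, 4, -7, -18 (subtracting 11 each time).
Term 10 comes from track B (its 5th entry): -29.
Position 11 → track A, term 6 = 79.

-29, 79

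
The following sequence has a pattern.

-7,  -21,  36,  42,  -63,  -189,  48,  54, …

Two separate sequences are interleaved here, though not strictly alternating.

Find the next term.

Positions follow the repeating pattern AABB; grouping by letter gives 2 tracks.
Subsequence A: -7, -21, -63, -189. Geometric with ratio 3.
Subsequence B: 36, 42, 48, 54. Adding 6 each time.
The 9th slot belongs to subsequence A; its 5th term is -567.

-567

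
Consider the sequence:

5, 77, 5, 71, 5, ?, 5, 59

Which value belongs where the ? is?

65

Taking every 2nd term gives 2 separate tracks.
Track A is 5, 5, 5, 5, which is the constant sequence 5.
Track B is 77, 71, ?, 59, which is arithmetic with common difference −6.
Track B's pattern makes the blank 65.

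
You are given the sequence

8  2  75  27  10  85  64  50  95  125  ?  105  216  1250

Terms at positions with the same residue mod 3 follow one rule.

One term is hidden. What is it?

250

Split by position mod 3: positions 1, 4, 7, … form one track, and each other residue class forms its own.
Track A: 8, 27, 64, 125, 216. The cubes 2³, 3³, 4³, ….
Track B: 2, 10, 50, ?, 1250. Geometric with ratio 5.
Track C: 75, 85, 95, 105. Adding 10 each time.
Filling track B at index 4 by its rule yields 250.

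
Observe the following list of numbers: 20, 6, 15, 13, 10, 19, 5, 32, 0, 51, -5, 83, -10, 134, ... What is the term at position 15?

-15

Split by position mod 2 into 2 tracks.
Track A is 20, 15, 10, 5, 0, -5, -10, which is arithmetic with common difference −5.
Track B is 6, 13, 19, 32, 51, 83, 134, which is Fibonacci-style (each term is the sum of the two before it).
Term 15 comes from track A (its 8th entry): -15.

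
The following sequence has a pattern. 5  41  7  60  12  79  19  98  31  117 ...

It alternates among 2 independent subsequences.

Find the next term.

Odd-indexed and even-indexed terms follow separate rules.
Subsequence A is 5, 7, 12, 19, 31, which is each term equals the sum of the previous two.
Subsequence B is 41, 60, 79, 98, 117, which is arithmetic with common difference +19.
Term 11 comes from subsequence A (its 6th entry): 50.

50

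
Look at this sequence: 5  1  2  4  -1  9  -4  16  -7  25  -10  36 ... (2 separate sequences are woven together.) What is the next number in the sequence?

Split by position mod 2 into 2 tracks.
Stream A = 5, 2, -1, -4, -7, -10: arithmetic, step −3.
Stream B = 1, 4, 9, 16, 25, 36: perfect squares starting at 1².
Position 13 falls in stream A as its term 7, giving -13.

-13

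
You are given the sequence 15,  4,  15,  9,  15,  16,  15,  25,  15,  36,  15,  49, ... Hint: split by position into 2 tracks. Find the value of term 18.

The terms cycle through 2 interleaved subsequences.
Stream A = 15, 15, 15, 15, 15, 15: constant 15.
Stream B = 4, 9, 16, 25, 36, 49: the squares 2², 3², 4², ….
The 18th slot belongs to stream B; its 9th term is 100.

100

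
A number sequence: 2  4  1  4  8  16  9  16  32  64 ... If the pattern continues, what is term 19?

81

Reading positions in blocks of 4 reveals the pattern AABB — 2 tracks woven together.
Stream A is 2, 4, 8, 16, 32, 64, which is successive powers of 2.
Stream B is 1, 4, 9, 16, which is perfect squares starting at 1².
Position 19 → stream B, term 9 = 81.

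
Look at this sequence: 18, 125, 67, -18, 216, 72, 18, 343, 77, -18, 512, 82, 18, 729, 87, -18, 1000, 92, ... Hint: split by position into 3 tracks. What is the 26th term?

2197

Split by position mod 3 into 3 tracks.
Track A: 18, -18, 18, -18, 18, -18 (alternating ±18).
Track B: 125, 216, 343, 512, 729, 1000 (the cubes 5³, 6³, 7³, …).
Track C: 67, 72, 77, 82, 87, 92 (adding 5 each time).
Position 26 falls in track B as its term 9, giving 2197.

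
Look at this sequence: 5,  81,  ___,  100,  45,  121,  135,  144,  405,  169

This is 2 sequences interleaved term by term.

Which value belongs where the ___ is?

Odd-indexed and even-indexed terms follow separate rules.
Stream A: 5, ?, 45, 135, 405 — geometric, ×3 each step.
Stream B: 81, 100, 121, 144, 169 — perfect squares starting at 9².
The gap is stream A's term 2; the rule gives 15.

15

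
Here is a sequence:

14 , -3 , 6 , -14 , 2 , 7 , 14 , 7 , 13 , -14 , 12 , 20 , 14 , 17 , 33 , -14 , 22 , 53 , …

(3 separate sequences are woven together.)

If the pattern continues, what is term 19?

14

Split by position mod 3: positions 1, 4, 7, … form one track, and each other residue class forms its own.
Track A is 14, -14, 14, -14, 14, -14, which is oscillating between 14 and -14.
Track B is -3, 2, 7, 12, 17, 22, which is linear: a_n = -8 + 5·n.
Track C is 6, 7, 13, 20, 33, 53, which is Fibonacci-style (each term is the sum of the two before it).
Position 19 falls in track A as its term 7, giving 14.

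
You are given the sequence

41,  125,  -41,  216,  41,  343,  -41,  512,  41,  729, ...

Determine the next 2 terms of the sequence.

-41, 1000

The terms cycle through 2 interleaved subsequences.
Subsequence A: 41, -41, 41, -41, 41. The oscillation 41·(−1)^(n+1).
Subsequence B: 125, 216, 343, 512, 729. Consecutive cubes n³ from n = 5.
The 11th slot belongs to subsequence A; its 6th term is -41.
Position 12 falls in subsequence B as its term 6, giving 1000.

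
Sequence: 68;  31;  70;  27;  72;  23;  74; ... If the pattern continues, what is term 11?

The terms cycle through 2 interleaved subsequences.
Track A: 68, 70, 72, 74. Adding 2 each time.
Track B: 31, 27, 23. Linear: a_n = 35 − 4·n.
The 11th slot belongs to track A; its 6th term is 78.

78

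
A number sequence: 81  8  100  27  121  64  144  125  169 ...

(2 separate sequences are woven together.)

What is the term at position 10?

216

Taking every 2nd term gives 2 separate tracks.
Track A = 81, 100, 121, 144, 169: perfect squares starting at 9².
Track B = 8, 27, 64, 125: consecutive cubes n³ from n = 2.
Position 10 → track B, term 5 = 216.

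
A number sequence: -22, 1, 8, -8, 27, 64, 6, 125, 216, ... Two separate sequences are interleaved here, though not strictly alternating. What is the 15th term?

Positions follow the repeating pattern ABB; grouping by letter gives 2 tracks.
Track A: -22, -8, 6. Arithmetic, step +14.
Track B: 1, 8, 27, 64, 125, 216. Consecutive cubes n³ from n = 1.
Term 15 comes from track B (its 10th entry): 1000.

1000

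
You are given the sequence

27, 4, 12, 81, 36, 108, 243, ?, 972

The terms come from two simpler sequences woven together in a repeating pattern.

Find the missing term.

324

Reading positions in blocks of 3 reveals the pattern ABB — 2 tracks woven together.
Stream A: 27, 81, 243 (successive powers of 3).
Stream B: 4, 12, 36, 108, ?, 972 (multiplying by 3 each time).
Filling stream B at index 5 by its rule yields 324.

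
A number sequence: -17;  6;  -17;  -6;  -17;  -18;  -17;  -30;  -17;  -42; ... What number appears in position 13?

-17

Taking every 2nd term gives 2 separate tracks.
Subsequence A is -17, -17, -17, -17, -17, which is the constant sequence -17.
Subsequence B is 6, -6, -18, -30, -42, which is subtracting 12 each time.
Position 13 → subsequence A, term 7 = -17.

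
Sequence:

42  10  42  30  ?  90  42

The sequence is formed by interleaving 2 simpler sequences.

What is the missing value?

42

The terms cycle through 2 interleaved subsequences.
Stream A = 42, 42, ?, 42: constant 42.
Stream B = 10, 30, 90: a geometric progression (common ratio 3).
Stream A's pattern makes the blank 42.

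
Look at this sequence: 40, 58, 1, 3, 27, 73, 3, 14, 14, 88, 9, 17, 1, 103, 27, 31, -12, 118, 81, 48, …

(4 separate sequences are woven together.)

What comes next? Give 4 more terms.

-25, 133, 243, 79

Split by position mod 4 into 4 tracks.
Track A is 40, 27, 14, 1, -12, which is arithmetic with common difference −13.
Track B is 58, 73, 88, 103, 118, which is linear: a_n = 43 + 15·n.
Track C is 1, 3, 9, 27, 81, which is powers of 3.
Track D is 3, 14, 17, 31, 48, which is a Fibonacci-like recurrence a_n = a_{n-1} + a_{n-2}.
The 21st slot belongs to track A; its 6th term is -25.
Term 22 comes from track B (its 6th entry): 133.
Position 23 → track C, term 6 = 243.
Position 24 → track D, term 6 = 79.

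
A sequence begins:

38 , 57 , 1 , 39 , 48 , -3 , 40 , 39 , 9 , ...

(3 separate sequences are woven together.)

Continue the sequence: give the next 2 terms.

Taking every 3rd term gives 3 separate tracks.
Stream A: 38, 39, 40 — adding 1 each time.
Stream B: 57, 48, 39 — arithmetic with common difference −9.
Stream C: 1, -3, 9 — geometric with ratio -3.
The 10th slot belongs to stream A; its 4th term is 41.
Term 11 comes from stream B (its 4th entry): 30.

41, 30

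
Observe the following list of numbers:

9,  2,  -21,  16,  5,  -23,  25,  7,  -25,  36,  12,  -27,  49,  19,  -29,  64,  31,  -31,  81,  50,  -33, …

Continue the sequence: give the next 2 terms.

Split by position mod 3: positions 1, 4, 7, … form one track, and each other residue class forms its own.
Track A: 9, 16, 25, 36, 49, 64, 81 (perfect squares starting at 3²).
Track B: 2, 5, 7, 12, 19, 31, 50 (each term equals the sum of the previous two).
Track C: -21, -23, -25, -27, -29, -31, -33 (subtracting 2 each time).
Term 22 comes from track A (its 8th entry): 100.
Term 23 comes from track B (its 8th entry): 81.

100, 81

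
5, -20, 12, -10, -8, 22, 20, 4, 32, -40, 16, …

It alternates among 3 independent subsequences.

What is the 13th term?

80

Taking every 3rd term gives 3 separate tracks.
Stream A: 5, -10, 20, -40 (multiplying by -2 each time).
Stream B: -20, -8, 4, 16 (arithmetic, step +12).
Stream C: 12, 22, 32 (arithmetic, step +10).
Position 13 falls in stream A as its term 5, giving 80.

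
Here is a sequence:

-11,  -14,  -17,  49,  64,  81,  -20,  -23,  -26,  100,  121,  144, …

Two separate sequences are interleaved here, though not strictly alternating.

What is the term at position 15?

-35

Reading positions in blocks of 6 reveals the pattern AAABBB — 2 tracks woven together.
Subsequence A = -11, -14, -17, -20, -23, -26: subtracting 3 each time.
Subsequence B = 49, 64, 81, 100, 121, 144: consecutive squares n² from n = 7.
The 15th slot belongs to subsequence A; its 9th term is -35.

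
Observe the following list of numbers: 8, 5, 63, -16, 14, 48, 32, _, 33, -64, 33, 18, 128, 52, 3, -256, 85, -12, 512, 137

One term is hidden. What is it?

Read the sequence 3 terms at a time; column i is its own pattern.
Track A is 8, -16, 32, -64, 128, -256, 512, which is geometric, ×-2 each step.
Track B is 5, 14, ?, 33, 52, 85, 137, which is a Fibonacci-like recurrence a_n = a_{n-1} + a_{n-2}.
Track C is 63, 48, 33, 18, 3, -12, which is arithmetic, step −15.
The gap is track B's term 3; the rule gives 19.

19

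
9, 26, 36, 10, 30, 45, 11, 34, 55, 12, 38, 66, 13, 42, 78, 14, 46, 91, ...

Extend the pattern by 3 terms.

15, 50, 105

Split by position mod 3 into 3 tracks.
Track A: 9, 10, 11, 12, 13, 14 — adding 1 each time.
Track B: 26, 30, 34, 38, 42, 46 — linear: a_n = 22 + 4·n.
Track C: 36, 45, 55, 66, 78, 91 — triangular numbers starting at T_8.
Position 19 falls in track A as its term 7, giving 15.
Position 20 → track B, term 7 = 50.
Position 21 falls in track C as its term 7, giving 105.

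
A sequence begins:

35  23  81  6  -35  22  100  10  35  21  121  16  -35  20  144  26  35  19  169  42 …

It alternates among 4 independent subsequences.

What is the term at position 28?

110

Split by position mod 4 into 4 tracks.
Track A is 35, -35, 35, -35, 35, which is the oscillation 35·(−1)^(n+1).
Track B is 23, 22, 21, 20, 19, which is arithmetic with common difference −1.
Track C is 81, 100, 121, 144, 169, which is consecutive squares n² from n = 9.
Track D is 6, 10, 16, 26, 42, which is each term equals the sum of the previous two.
Position 28 falls in track D as its term 7, giving 110.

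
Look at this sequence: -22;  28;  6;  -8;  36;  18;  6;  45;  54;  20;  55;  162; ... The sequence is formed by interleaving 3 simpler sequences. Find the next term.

Split by position mod 3: positions 1, 4, 7, … form one track, and each other residue class forms its own.
Track A = -22, -8, 6, 20: linear: a_n = -36 + 14·n.
Track B = 28, 36, 45, 55: triangular numbers starting at T_7.
Track C = 6, 18, 54, 162: geometric with ratio 3.
Position 13 falls in track A as its term 5, giving 34.

34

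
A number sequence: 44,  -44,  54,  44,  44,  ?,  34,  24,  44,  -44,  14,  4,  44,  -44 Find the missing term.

-44

Reading positions in blocks of 4 reveals the pattern AABB — 2 tracks woven together.
Stream A = 44, -44, 44, ?, 44, -44, 44, -44: oscillating between 44 and -44.
Stream B = 54, 44, 34, 24, 14, 4: linear: a_n = 64 − 10·n.
Stream A's pattern makes the blank -44.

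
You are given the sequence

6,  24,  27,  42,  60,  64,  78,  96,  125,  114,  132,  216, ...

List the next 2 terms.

150, 168

Positions follow the repeating pattern AAB; grouping by letter gives 2 tracks.
Stream A is 6, 24, 42, 60, 78, 96, 114, 132, which is arithmetic, step +18.
Stream B is 27, 64, 125, 216, which is perfect cubes starting at 3³.
Position 13 falls in stream A as its term 9, giving 150.
Position 14 falls in stream A as its term 10, giving 168.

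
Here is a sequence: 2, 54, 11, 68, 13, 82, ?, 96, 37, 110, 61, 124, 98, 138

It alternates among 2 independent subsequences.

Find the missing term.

Taking every 2nd term gives 2 separate tracks.
Stream A: 2, 11, 13, ?, 37, 61, 98. Fibonacci-style (each term is the sum of the two before it).
Stream B: 54, 68, 82, 96, 110, 124, 138. Arithmetic, step +14.
The gap is stream A's term 4; the rule gives 24.

24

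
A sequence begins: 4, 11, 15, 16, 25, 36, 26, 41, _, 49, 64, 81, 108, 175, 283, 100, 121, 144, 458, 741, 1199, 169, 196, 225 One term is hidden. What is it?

67

Positions follow the repeating pattern AAABBB; grouping by letter gives 2 tracks.
Track A = 4, 11, 15, 26, 41, ?, 108, 175, 283, 458, 741, 1199: a Fibonacci-like recurrence a_n = a_{n-1} + a_{n-2}.
Track B = 16, 25, 36, 49, 64, 81, 100, 121, 144, 169, 196, 225: consecutive squares n² from n = 4.
So the missing entry in track A is 67.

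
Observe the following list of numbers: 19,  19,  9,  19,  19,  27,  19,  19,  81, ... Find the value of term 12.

Positions follow the repeating pattern AAB; grouping by letter gives 2 tracks.
Track A: 19, 19, 19, 19, 19, 19. Constant 19.
Track B: 9, 27, 81. Powers of 3.
Position 12 → track B, term 4 = 243.

243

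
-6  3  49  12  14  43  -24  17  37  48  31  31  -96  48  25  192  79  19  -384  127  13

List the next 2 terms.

Split by position mod 3 into 3 tracks.
Track A: -6, 12, -24, 48, -96, 192, -384. A geometric progression (common ratio -2).
Track B: 3, 14, 17, 31, 48, 79, 127. Fibonacci-style (each term is the sum of the two before it).
Track C: 49, 43, 37, 31, 25, 19, 13. Linear: a_n = 55 − 6·n.
Term 22 comes from track A (its 8th entry): 768.
The 23rd slot belongs to track B; its 8th term is 206.

768, 206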